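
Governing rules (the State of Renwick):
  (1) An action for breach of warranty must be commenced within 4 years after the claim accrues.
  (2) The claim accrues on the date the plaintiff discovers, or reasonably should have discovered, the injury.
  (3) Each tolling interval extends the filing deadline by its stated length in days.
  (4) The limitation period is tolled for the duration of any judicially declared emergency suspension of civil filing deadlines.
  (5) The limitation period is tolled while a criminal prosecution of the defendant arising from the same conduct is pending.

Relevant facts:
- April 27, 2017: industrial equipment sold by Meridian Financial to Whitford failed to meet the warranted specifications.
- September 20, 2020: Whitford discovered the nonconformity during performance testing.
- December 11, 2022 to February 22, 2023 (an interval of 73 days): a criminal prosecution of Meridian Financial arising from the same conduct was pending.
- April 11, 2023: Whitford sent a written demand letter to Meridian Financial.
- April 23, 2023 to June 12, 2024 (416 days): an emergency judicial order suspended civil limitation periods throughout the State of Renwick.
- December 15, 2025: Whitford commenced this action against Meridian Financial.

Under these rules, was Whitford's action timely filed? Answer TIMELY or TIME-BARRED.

TIMELY

Accrual is tied to discovery, so the period began on September 20, 2020 rather than on April 27, 2017 when the act occurred.
4 years from September 20, 2020 is September 20, 2024.
The pending criminal prosecution from December 11, 2022 to February 22, 2023 tolled the period for 73 days, extending the deadline to December 2, 2024.
Because the emergency suspension of filing deadlines ran from April 23, 2023 to June 12, 2024, the deadline is extended by 416 days to January 22, 2026.
Nothing else in the chronology tolls or restarts the period.
The December 15, 2025 filing precedes the January 22, 2026 deadline; the claim is timely.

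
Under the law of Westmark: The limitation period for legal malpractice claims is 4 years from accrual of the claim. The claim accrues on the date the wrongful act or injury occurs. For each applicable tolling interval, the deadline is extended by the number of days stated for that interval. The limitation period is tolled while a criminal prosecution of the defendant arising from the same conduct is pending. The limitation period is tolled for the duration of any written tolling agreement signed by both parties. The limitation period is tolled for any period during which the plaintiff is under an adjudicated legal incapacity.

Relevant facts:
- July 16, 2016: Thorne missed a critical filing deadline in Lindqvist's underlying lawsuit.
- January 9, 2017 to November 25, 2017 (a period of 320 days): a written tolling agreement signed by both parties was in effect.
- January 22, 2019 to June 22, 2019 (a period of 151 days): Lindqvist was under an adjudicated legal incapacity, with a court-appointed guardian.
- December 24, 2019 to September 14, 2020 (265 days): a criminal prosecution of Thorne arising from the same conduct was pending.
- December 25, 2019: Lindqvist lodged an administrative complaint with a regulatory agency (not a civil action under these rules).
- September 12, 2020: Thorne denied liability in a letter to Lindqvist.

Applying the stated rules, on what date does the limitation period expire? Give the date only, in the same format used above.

The claim accrued on July 16, 2016, when the wrongful act occurred.
Adding the 4 years base period to July 16, 2016 gives a deadline of July 16, 2020, before any tolling.
The written tolling agreement from January 9, 2017 to November 25, 2017 tolled the period for 320 days, extending the deadline to June 1, 2021.
Because the plaintiff's legal incapacity ran from January 22, 2019 to June 22, 2019, the deadline is extended by 151 days to October 30, 2021.
Because the pending criminal prosecution ran from December 24, 2019 to September 14, 2020, the deadline is extended by 265 days to July 22, 2022.
Nothing else in the chronology tolls or restarts the period.

July 22, 2022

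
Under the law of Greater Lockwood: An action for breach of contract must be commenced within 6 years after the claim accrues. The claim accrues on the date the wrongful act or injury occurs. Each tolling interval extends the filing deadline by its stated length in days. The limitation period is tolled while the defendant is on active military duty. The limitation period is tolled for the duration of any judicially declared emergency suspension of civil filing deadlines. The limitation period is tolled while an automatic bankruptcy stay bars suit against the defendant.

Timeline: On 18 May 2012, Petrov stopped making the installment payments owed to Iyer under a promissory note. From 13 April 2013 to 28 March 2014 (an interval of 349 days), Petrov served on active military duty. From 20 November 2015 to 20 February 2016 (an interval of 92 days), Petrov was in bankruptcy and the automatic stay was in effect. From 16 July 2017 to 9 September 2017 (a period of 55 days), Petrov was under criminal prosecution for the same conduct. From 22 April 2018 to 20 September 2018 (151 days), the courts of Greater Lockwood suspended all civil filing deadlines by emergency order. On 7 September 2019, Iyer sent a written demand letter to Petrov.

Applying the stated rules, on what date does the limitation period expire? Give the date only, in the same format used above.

The claim accrued on 18 May 2012, when the wrongful act occurred.
6 years from 18 May 2012 is 18 May 2018.
Because the defendant's active military service ran from 13 April 2013 to 28 March 2014, the deadline is extended by 349 days to 2 May 2019.
The automatic bankruptcy stay from 20 November 2015 to 20 February 2016 tolled the period for 92 days, extending the deadline to 2 August 2019.
Because the emergency suspension of filing deadlines ran from 22 April 2018 to 20 September 2018, the deadline is extended by 151 days to 31 December 2019.
No stated provision tolls the period for a criminal prosecution, so the interval from 16 July 2017 to 9 September 2017 has no effect on the deadline.
None of the other events listed affects the running of the period under the stated rules.

31 December 2019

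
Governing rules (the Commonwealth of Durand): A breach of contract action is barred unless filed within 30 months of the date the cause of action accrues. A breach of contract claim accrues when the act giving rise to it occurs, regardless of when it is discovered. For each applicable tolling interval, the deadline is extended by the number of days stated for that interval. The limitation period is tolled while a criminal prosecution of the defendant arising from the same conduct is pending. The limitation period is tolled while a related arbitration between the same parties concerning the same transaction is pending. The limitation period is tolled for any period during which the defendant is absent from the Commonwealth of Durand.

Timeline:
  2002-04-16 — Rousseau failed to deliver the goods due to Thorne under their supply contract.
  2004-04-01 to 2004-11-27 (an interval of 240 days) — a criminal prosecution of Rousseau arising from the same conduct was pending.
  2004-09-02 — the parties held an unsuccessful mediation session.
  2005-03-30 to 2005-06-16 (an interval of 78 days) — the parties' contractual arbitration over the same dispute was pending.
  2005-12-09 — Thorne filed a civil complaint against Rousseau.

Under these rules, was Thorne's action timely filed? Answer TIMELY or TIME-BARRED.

The limitation period began to run on 2002-04-16.
Adding the 30 months base period to 2002-04-16 gives a deadline of 2004-10-16, before any tolling.
The period was tolled for 240 days by the pending criminal prosecution (2004-04-01 to 2004-11-27), pushing the deadline to 2005-06-13.
The period was tolled for 78 days by the pending related arbitration (2005-03-30 to 2005-06-16), pushing the deadline to 2005-08-30.
Nothing else in the chronology tolls or restarts the period.
Thorne filed on 2005-12-09, after the 2005-08-30 deadline, so the action is time-barred.

TIME-BARRED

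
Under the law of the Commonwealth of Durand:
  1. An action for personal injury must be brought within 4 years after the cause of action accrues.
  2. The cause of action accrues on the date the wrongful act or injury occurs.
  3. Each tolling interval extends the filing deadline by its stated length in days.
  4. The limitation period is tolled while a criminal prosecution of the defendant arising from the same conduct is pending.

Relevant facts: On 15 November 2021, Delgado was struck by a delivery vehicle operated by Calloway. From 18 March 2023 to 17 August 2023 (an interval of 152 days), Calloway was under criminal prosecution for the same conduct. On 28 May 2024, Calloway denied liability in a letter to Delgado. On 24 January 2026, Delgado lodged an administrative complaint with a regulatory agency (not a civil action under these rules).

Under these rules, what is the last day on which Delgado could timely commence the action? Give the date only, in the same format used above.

The limitation period began to run on 15 November 2021.
4 years from 15 November 2021 is 15 November 2025.
The period was tolled for 152 days by the pending criminal prosecution (18 March 2023 to 17 August 2023), pushing the deadline to 16 April 2026.
Nothing else in the chronology tolls or restarts the period.

16 April 2026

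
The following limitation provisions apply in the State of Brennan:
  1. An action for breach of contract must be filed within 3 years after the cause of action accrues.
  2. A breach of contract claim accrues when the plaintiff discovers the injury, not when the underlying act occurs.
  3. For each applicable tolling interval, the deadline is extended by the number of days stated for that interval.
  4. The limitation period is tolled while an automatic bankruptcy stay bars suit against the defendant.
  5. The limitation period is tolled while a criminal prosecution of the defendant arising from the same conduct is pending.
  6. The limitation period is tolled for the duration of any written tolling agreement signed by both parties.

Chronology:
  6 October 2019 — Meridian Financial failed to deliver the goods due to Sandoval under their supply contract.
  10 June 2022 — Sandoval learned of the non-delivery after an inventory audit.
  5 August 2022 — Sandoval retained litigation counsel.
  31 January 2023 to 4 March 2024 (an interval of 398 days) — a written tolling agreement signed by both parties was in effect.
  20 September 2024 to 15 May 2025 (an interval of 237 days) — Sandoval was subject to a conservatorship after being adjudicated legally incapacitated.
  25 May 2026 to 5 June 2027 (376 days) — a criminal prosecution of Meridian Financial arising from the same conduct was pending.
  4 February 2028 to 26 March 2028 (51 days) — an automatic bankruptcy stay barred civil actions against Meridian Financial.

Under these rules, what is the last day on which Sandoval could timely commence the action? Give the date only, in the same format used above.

24 July 2027

The claim did not accrue until Sandoval discovered the injury on 10 June 2022; the 6 October 2019 act date does not start the clock under the stated rule.
The untolled deadline — 3 years after 10 June 2022 — is 10 June 2025.
Because the written tolling agreement ran from 31 January 2023 to 4 March 2024, the deadline is extended by 398 days to 13 July 2026.
Because the pending criminal prosecution ran from 25 May 2026 to 5 June 2027, the deadline is extended by 376 days to 24 July 2027.
The automatic bankruptcy stay from 4 February 2028 to 26 March 2028 began after the period had already run on 24 July 2027, so it has no tolling effect.
No stated provision tolls the period for the plaintiff's incapacity, so the interval from 20 September 2024 to 15 May 2025 has no effect on the deadline.
The other events in the timeline have no effect on the limitation period under the stated rules.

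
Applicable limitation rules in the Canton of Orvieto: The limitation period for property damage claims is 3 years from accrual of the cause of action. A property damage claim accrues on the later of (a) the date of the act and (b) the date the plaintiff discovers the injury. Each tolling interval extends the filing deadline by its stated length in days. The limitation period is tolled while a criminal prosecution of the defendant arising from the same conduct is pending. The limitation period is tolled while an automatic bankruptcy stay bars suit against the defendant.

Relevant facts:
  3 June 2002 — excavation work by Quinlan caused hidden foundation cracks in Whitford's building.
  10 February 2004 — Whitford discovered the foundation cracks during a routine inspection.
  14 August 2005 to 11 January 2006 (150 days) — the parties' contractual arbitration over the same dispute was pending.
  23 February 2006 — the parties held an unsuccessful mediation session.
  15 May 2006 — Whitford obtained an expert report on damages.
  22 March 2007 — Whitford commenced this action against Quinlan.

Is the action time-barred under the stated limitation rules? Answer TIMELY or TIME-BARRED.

TIME-BARRED

The claim accrued on 10 February 2004 — the later of the 3 June 2002 act and the 10 February 2004 discovery.
The untolled deadline — 3 years after 10 February 2004 — is 10 February 2007.
No stated provision tolls the period for a pending arbitration, so the interval from 14 August 2005 to 11 January 2006 has no effect on the deadline.
The other events in the timeline have no effect on the limitation period under the stated rules.
The 22 March 2007 filing falls after the 10 February 2007 deadline; the claim is time-barred.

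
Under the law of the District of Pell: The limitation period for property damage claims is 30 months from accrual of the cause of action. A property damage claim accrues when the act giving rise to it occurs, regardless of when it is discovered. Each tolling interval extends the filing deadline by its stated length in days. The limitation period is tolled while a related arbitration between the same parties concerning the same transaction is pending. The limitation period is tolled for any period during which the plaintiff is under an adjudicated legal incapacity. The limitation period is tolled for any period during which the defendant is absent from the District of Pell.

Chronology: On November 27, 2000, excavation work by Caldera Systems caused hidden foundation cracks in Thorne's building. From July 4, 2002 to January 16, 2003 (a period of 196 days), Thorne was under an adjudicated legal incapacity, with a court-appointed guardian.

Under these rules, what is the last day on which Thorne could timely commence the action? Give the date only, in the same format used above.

The cause of action accrued on November 27, 2000, the date of the act.
30 months from November 27, 2000 is May 27, 2003.
The period was tolled for 196 days by the plaintiff's legal incapacity (July 4, 2002 to January 16, 2003), pushing the deadline to December 9, 2003.

December 9, 2003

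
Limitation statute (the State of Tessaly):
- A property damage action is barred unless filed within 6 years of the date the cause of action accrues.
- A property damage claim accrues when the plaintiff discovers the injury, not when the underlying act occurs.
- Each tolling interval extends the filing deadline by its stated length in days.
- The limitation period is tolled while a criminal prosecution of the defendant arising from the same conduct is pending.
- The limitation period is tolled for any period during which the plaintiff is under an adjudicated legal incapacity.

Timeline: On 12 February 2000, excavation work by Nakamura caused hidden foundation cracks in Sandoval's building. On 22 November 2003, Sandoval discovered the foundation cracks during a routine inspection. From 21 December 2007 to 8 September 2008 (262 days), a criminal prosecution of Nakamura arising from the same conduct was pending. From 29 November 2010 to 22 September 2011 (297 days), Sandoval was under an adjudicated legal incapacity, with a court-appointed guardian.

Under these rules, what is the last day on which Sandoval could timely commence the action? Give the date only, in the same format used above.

Accrual is tied to discovery, so the period began on 22 November 2003 rather than on 12 February 2000 when the act occurred.
The untolled deadline — 6 years after 22 November 2003 — is 22 November 2009.
The pending criminal prosecution from 21 December 2007 to 8 September 2008 tolled the period for 262 days, extending the deadline to 11 August 2010.
By the time the plaintiff's legal incapacity began on 29 November 2010, the limitation period had already expired on 11 August 2010; that interval cannot revive it.

11 August 2010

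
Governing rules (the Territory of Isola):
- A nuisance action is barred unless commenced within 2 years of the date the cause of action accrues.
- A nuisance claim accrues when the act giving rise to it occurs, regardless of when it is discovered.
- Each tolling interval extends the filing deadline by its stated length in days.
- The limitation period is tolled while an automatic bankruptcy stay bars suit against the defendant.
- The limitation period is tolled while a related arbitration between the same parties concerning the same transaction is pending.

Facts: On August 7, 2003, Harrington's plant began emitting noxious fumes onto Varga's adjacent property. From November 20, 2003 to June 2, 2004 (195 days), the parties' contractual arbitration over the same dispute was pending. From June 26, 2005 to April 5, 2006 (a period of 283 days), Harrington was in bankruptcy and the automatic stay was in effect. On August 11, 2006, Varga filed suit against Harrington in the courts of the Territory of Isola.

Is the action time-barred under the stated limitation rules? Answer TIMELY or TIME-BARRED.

TIMELY

The claim accrued on August 7, 2003, when the wrongful act occurred.
Adding the 2 years base period to August 7, 2003 gives a deadline of August 7, 2005, before any tolling.
The pending related arbitration from November 20, 2003 to June 2, 2004 tolled the period for 195 days, extending the deadline to February 18, 2006.
The period was tolled for 283 days by the automatic bankruptcy stay (June 26, 2005 to April 5, 2006), pushing the deadline to November 28, 2006.
Varga filed on August 11, 2006, before the November 28, 2006 deadline, so the action is timely.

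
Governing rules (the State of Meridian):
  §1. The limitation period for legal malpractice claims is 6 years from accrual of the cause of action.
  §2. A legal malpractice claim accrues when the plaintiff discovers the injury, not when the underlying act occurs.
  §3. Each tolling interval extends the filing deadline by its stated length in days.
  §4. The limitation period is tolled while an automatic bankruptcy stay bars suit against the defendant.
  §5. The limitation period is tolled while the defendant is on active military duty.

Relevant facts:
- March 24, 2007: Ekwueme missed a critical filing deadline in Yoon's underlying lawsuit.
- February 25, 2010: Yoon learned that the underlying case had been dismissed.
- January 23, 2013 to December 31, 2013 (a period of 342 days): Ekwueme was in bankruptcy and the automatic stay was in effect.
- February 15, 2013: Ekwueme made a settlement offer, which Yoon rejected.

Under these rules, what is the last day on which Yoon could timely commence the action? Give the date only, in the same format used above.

Accrual is tied to discovery, so the period began on February 25, 2010 rather than on March 24, 2007 when the act occurred.
The untolled deadline — 6 years after February 25, 2010 — is February 25, 2016.
The automatic bankruptcy stay from January 23, 2013 to December 31, 2013 tolled the period for 342 days, extending the deadline to February 1, 2017.
None of the other events listed affects the running of the period under the stated rules.

February 1, 2017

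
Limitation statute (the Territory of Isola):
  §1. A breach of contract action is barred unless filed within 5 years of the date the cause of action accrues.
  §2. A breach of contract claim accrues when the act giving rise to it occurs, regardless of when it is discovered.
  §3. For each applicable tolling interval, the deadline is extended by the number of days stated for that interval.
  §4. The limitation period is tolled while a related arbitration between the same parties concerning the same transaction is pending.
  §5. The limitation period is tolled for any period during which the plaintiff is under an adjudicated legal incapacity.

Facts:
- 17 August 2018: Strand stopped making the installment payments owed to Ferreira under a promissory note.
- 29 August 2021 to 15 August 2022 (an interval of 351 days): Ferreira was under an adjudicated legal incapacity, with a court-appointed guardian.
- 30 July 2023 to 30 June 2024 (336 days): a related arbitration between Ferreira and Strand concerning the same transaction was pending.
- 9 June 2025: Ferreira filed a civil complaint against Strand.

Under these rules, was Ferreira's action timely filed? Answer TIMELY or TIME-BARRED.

The claim accrued on 17 August 2018, when the wrongful act occurred.
5 years from 17 August 2018 is 17 August 2023.
Because the plaintiff's legal incapacity ran from 29 August 2021 to 15 August 2022, the deadline is extended by 351 days to 2 August 2024.
Because the pending related arbitration ran from 30 July 2023 to 30 June 2024, the deadline is extended by 336 days to 4 July 2025.
Ferreira filed on 9 June 2025, before the 4 July 2025 deadline, so the action is timely.

TIMELY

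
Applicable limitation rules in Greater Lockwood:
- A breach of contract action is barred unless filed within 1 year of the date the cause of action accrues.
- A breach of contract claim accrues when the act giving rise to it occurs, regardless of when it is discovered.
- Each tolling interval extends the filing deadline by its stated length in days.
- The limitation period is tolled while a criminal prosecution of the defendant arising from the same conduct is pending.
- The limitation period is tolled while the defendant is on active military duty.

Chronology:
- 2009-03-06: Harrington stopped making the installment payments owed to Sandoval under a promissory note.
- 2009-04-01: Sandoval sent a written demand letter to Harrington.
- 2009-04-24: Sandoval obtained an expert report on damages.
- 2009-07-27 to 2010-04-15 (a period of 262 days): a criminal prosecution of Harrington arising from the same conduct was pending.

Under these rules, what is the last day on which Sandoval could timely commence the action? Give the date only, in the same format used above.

The claim accrued on 2009-03-06, when the wrongful act occurred.
The untolled deadline — 1 year after 2009-03-06 — is 2010-03-06.
The period was tolled for 262 days by the pending criminal prosecution (2009-07-27 to 2010-04-15), pushing the deadline to 2010-11-23.
None of the other events listed affects the running of the period under the stated rules.

2010-11-23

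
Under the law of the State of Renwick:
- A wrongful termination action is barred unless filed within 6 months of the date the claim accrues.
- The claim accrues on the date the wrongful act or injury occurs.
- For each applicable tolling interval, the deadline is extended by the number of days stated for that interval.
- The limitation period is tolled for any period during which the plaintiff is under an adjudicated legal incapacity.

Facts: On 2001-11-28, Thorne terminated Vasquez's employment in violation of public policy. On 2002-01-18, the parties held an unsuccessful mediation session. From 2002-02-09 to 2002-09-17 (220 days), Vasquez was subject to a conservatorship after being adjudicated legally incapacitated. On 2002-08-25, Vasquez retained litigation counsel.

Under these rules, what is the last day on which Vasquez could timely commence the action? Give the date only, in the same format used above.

The limitation period began to run on 2001-11-28.
Adding the 6 months base period to 2001-11-28 gives a deadline of 2002-05-28, before any tolling.
Because the plaintiff's legal incapacity ran from 2002-02-09 to 2002-09-17, the deadline is extended by 220 days to 2003-01-03.
None of the other events listed affects the running of the period under the stated rules.

2003-01-03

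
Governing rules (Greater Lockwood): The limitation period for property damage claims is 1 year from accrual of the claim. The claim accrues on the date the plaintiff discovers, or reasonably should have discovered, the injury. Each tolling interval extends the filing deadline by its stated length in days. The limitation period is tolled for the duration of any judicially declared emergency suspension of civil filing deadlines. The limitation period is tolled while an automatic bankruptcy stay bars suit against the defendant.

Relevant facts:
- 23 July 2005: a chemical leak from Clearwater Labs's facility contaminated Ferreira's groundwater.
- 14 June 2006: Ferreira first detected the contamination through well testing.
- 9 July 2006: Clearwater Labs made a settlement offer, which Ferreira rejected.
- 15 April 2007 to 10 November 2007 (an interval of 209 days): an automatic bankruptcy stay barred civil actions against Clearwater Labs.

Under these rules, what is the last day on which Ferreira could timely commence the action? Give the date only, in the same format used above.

Under the discovery rule, the claim accrued on 14 June 2006, when Ferreira discovered the injury — not on the 23 July 2005 date of the underlying act.
Adding the 1 year base period to 14 June 2006 gives a deadline of 14 June 2007, before any tolling.
The automatic bankruptcy stay from 15 April 2007 to 10 November 2007 tolled the period for 209 days, extending the deadline to 9 January 2008.
None of the other events listed affects the running of the period under the stated rules.

9 January 2008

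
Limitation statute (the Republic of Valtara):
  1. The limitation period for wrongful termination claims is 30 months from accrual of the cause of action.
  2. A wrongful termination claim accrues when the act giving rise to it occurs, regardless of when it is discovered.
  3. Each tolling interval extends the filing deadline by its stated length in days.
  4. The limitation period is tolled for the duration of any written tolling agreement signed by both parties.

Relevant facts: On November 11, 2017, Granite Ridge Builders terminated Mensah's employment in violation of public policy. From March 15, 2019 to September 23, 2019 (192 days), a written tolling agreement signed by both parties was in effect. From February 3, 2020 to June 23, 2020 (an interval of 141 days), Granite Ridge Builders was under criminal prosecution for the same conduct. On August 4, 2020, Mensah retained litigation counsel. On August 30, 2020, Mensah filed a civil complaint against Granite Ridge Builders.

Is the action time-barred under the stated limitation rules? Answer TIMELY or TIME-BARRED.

The cause of action accrued on November 11, 2017, the date of the act.
The untolled deadline — 30 months after November 11, 2017 — is May 11, 2020.
The written tolling agreement from March 15, 2019 to September 23, 2019 tolled the period for 192 days, extending the deadline to November 19, 2020.
Although a criminal prosecution ran from February 3, 2020 to June 23, 2020, the stated rules do not make that a tolling event, so it is disregarded.
The other events in the timeline have no effect on the limitation period under the stated rules.
Mensah filed on August 30, 2020, before the November 19, 2020 deadline, so the action is timely.

TIMELY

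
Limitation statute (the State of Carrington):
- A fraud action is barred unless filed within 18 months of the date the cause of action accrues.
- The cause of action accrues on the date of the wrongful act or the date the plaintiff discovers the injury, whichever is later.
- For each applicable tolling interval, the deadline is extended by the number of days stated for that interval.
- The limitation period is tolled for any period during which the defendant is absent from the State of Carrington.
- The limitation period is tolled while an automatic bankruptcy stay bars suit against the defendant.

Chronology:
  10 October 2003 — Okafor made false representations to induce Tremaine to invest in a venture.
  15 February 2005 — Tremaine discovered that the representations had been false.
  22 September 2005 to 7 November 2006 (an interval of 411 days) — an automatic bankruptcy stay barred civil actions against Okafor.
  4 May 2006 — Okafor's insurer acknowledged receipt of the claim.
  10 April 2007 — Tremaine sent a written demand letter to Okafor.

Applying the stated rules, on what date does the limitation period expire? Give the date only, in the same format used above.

Because discovery on 15 February 2005 post-dates the 10 October 2003 act, accrual under the later-of rule falls on 15 February 2005.
Adding the 18 months base period to 15 February 2005 gives a deadline of 15 August 2006, before any tolling.
The automatic bankruptcy stay from 22 September 2005 to 7 November 2006 tolled the period for 411 days, extending the deadline to 30 September 2007.
None of the other events listed affects the running of the period under the stated rules.

30 September 2007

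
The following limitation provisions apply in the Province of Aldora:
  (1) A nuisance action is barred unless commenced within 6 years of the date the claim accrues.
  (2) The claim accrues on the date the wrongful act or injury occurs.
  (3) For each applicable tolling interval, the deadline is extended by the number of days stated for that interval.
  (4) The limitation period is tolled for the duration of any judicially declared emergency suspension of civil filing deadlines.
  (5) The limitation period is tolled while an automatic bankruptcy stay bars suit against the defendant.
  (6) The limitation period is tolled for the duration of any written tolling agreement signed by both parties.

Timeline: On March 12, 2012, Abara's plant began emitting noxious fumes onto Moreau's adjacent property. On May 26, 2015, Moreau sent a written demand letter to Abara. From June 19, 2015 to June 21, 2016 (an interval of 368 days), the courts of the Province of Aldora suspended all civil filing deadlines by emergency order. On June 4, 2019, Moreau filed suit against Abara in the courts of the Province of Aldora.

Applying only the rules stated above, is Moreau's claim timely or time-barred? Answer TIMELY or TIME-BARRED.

TIME-BARRED

The claim accrued on March 12, 2012, when the wrongful act occurred.
The untolled deadline — 6 years after March 12, 2012 — is March 12, 2018.
The period was tolled for 368 days by the emergency suspension of filing deadlines (June 19, 2015 to June 21, 2016), pushing the deadline to March 15, 2019.
The other events in the timeline have no effect on the limitation period under the stated rules.
Filing on June 4, 2019 missed the March 15, 2019 deadline — the action is time-barred.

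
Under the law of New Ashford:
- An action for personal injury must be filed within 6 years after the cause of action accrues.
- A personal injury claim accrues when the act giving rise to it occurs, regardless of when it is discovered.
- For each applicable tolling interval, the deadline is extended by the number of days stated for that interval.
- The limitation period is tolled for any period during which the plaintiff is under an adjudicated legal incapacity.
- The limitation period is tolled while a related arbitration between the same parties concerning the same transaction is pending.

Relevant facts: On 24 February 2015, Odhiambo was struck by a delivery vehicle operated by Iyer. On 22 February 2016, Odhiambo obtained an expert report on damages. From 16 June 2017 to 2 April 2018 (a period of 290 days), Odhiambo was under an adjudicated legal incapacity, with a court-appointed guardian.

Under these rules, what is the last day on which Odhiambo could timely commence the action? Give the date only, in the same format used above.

11 December 2021

The limitation period began to run on 24 February 2015.
The untolled deadline — 6 years after 24 February 2015 — is 24 February 2021.
Because the plaintiff's legal incapacity ran from 16 June 2017 to 2 April 2018, the deadline is extended by 290 days to 11 December 2021.
The other events in the timeline have no effect on the limitation period under the stated rules.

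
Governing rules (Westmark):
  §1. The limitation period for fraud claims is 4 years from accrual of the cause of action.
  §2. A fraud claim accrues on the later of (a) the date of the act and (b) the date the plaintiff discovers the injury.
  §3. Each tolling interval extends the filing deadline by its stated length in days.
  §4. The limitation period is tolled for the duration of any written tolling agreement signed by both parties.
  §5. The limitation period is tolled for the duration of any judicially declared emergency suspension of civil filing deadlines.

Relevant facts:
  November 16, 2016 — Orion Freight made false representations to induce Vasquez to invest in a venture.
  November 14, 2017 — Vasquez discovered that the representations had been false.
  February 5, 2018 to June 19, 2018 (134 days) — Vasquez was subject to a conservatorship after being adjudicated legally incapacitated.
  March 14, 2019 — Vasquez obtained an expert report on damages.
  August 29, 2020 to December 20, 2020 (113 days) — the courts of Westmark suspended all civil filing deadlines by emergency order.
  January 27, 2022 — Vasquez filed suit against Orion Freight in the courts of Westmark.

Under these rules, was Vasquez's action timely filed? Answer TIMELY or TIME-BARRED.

TIMELY

Because discovery on November 14, 2017 post-dates the November 16, 2016 act, accrual under the later-of rule falls on November 14, 2017.
The untolled deadline — 4 years after November 14, 2017 — is November 14, 2021.
Because the emergency suspension of filing deadlines ran from August 29, 2020 to December 20, 2020, the deadline is extended by 113 days to March 7, 2022.
The plaintiff's legal incapacity from February 5, 2018 to June 19, 2018 does not toll the period, because no stated rule makes the plaintiff's incapacity a tolling event.
The other events in the timeline have no effect on the limitation period under the stated rules.
The January 27, 2022 filing precedes the March 7, 2022 deadline; the claim is timely.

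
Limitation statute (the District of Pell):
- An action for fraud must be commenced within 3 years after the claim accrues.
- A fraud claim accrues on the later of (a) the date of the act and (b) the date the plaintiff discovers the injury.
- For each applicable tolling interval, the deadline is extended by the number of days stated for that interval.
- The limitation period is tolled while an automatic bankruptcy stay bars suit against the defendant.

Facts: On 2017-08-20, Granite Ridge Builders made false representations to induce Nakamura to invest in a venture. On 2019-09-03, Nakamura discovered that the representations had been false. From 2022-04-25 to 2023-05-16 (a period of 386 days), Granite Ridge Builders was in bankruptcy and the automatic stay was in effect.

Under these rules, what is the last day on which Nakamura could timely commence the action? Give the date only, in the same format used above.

Because discovery on 2019-09-03 post-dates the 2017-08-20 act, accrual under the later-of rule falls on 2019-09-03.
Adding the 3 years base period to 2019-09-03 gives a deadline of 2022-09-03, before any tolling.
Because the automatic bankruptcy stay ran from 2022-04-25 to 2023-05-16, the deadline is extended by 386 days to 2023-09-24.

2023-09-24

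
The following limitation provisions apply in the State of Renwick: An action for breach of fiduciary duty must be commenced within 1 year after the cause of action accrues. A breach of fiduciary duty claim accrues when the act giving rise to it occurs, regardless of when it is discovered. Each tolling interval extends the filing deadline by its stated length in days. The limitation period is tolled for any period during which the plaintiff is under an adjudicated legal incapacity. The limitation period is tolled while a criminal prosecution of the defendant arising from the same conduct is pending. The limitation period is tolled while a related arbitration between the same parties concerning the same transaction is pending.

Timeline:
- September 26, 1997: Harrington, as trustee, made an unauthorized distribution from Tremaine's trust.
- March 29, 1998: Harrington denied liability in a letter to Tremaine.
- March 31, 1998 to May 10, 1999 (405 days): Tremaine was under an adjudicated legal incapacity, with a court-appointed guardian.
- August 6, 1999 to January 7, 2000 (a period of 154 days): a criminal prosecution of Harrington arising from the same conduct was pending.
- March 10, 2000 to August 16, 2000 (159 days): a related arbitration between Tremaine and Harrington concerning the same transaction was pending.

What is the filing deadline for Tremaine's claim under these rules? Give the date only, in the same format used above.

September 13, 2000

The cause of action accrued on September 26, 1997, the date of the act.
The untolled deadline — 1 year after September 26, 1997 — is September 26, 1998.
Because the plaintiff's legal incapacity ran from March 31, 1998 to May 10, 1999, the deadline is extended by 405 days to November 5, 1999.
The pending criminal prosecution from August 6, 1999 to January 7, 2000 tolled the period for 154 days, extending the deadline to April 7, 2000.
The pending related arbitration from March 10, 2000 to August 16, 2000 tolled the period for 159 days, extending the deadline to September 13, 2000.
The other events in the timeline have no effect on the limitation period under the stated rules.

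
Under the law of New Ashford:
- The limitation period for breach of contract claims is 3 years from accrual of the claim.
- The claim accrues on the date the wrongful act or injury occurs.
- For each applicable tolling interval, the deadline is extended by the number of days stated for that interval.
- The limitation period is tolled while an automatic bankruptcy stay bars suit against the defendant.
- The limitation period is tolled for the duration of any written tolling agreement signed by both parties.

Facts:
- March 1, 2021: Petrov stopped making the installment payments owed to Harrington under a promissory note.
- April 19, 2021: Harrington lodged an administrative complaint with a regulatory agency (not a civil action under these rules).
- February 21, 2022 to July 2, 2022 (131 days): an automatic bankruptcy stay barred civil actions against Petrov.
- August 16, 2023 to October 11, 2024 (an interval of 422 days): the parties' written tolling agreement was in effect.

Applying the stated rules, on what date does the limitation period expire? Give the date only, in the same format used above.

The claim accrued on March 1, 2021, the date of the act.
Adding the 3 years base period to March 1, 2021 gives a deadline of March 1, 2024, before any tolling.
Because the automatic bankruptcy stay ran from February 21, 2022 to July 2, 2022, the deadline is extended by 131 days to July 10, 2024.
Because the written tolling agreement ran from August 16, 2023 to October 11, 2024, the deadline is extended by 422 days to September 5, 2025.
None of the other events listed affects the running of the period under the stated rules.

September 5, 2025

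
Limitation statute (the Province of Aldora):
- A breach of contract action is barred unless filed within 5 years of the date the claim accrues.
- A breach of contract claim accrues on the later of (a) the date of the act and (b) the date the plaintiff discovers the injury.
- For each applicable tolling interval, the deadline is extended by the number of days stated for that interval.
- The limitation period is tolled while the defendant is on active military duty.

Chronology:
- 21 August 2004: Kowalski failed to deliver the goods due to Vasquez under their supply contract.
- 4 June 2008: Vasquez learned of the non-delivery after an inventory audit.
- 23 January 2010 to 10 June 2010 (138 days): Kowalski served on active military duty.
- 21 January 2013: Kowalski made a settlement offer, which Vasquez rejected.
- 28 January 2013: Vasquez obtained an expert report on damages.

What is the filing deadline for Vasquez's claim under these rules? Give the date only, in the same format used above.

20 October 2013

Taking the later of the act (21 August 2004) and discovery (4 June 2008), the claim accrued on 4 June 2008.
The untolled deadline — 5 years after 4 June 2008 — is 4 June 2013.
The period was tolled for 138 days by the defendant's active military service (23 January 2010 to 10 June 2010), pushing the deadline to 20 October 2013.
The other events in the timeline have no effect on the limitation period under the stated rules.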